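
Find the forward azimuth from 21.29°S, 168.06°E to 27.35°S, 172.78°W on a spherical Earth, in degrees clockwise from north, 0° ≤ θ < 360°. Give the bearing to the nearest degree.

Δλ = -172.78 − 168.06 = -340.84°; wrapped into (−180°, 180°]: 19.16°.
θ = atan2( sin Δλ · cos φ₂ , cos φ₁ · sin φ₂ − sin φ₁ · cos φ₂ · cos Δλ )
  = atan2(0.29152, -0.12343) = 112.949° → normalised to [0°, 360°): 112.949°.

113°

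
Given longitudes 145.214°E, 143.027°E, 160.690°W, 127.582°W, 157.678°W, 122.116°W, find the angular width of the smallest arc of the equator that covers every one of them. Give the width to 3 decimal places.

Sort the longitudes: -160.690°, -157.678°, -127.582°, -122.116°, +143.027°, +145.214°.
Eastward gaps between consecutive values (wrapping around): 3.012°, 30.096°, 5.466°, 265.143°, 2.187°, 54.096°.
Largest gap = 265.143° ⇒ minimal covering band is its complement: 360° − 265.143° = 94.857°.
Band runs from +143.027° eastward to -122.116°, crossing the antimeridian.

94.857°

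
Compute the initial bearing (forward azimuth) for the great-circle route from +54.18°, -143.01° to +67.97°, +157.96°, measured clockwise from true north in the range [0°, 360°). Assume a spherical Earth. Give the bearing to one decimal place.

Δλ = 157.96 − -143.01 = 300.97°; wrapped into (−180°, 180°]: -59.03°.
θ = atan2( sin Δλ · cos φ₂ , cos φ₁ · sin φ₂ − sin φ₁ · cos φ₂ · cos Δλ )
  = atan2(-0.32162, 0.38600) = -39.801° → normalised to [0°, 360°): 320.199°.

320.2°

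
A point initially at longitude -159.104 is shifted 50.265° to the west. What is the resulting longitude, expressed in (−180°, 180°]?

+150.631°

Start at -159.104°; shift −50.265° → -209.369°.
-209.369° lies outside (−180°, 180°]; add 360° → +150.631°.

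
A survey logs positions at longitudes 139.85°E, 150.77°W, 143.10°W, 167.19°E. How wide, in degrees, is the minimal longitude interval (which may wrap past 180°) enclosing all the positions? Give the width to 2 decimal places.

77.05°

Sort the longitudes: -150.77°, -143.10°, +139.85°, +167.19°.
Eastward gaps between consecutive values (wrapping around): 7.67°, 282.95°, 27.34°, 42.04°.
Largest gap = 282.95° ⇒ minimal covering band is its complement: 360° − 282.95° = 77.05°.
Band runs from +139.85° eastward to -143.10°, crossing the antimeridian.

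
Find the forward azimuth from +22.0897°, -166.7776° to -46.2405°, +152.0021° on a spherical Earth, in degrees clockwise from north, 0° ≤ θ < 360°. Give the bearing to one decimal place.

Δλ = 152.0021 − -166.7776 = 318.7797°; wrapped into (−180°, 180°]: -41.2203°.
θ = atan2( sin Δλ · cos φ₂ , cos φ₁ · sin φ₂ − sin φ₁ · cos φ₂ · cos Δλ )
  = atan2(-0.45576, -0.86487) = -152.212° → normalised to [0°, 360°): 207.788°.

207.8°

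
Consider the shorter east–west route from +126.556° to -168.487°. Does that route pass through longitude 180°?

Yes

Naïve |-168.487 − 126.556| = 295.043° > 180°, so the shorter arc goes the other way round — across 180°.
Signed shortest Δλ = ((-168.487 − 126.556 + 180) mod 360) − 180 = 64.957°.
Going east by 64.957° from +126.556° passes through 180° before reaching -168.487°.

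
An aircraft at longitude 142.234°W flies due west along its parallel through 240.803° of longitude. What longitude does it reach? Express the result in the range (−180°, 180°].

23.037°W

Start at -142.234°; shift −240.803° → -383.037°.
-383.037° lies outside (−180°, 180°]; add 360° → -23.037°.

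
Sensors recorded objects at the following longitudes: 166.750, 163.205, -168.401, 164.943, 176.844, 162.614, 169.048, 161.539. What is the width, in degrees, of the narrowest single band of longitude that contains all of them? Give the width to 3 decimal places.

30.060°

Sort the longitudes: -168.401°, +161.539°, +162.614°, +163.205°, +164.943°, +166.750°, +169.048°, +176.844°.
Eastward gaps between consecutive values (wrapping around): 329.940°, 1.075°, 0.591°, 1.738°, 1.807°, 2.298°, 7.796°, 14.755°.
Largest gap = 329.940° ⇒ minimal covering band is its complement: 360° − 329.940° = 30.060°.
Band runs from +161.539° eastward to -168.401°, crossing the antimeridian.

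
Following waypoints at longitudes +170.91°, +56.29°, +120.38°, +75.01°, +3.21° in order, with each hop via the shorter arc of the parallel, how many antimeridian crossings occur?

0

Leg 1: +170.91° → +56.29°, shortest Δλ = -114.62° (west) — does not cross 180°.
Leg 2: +56.29° → +120.38°, shortest Δλ = 64.09° (east) — does not cross 180°.
Leg 3: +120.38° → +75.01°, shortest Δλ = -45.37° (west) — does not cross 180°.
Leg 4: +75.01° → +3.21°, shortest Δλ = -71.8° (west) — does not cross 180°.
Total crossings: 0.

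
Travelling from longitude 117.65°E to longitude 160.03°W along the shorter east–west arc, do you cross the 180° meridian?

Yes

Naïve |-160.03 − 117.65| = 277.68° > 180°, so the shorter arc goes the other way round — across 180°.
Signed shortest Δλ = ((-160.03 − 117.65 + 180) mod 360) − 180 = 82.32°.
Going east by 82.32° from +117.65° passes through 180° before reaching -160.03°.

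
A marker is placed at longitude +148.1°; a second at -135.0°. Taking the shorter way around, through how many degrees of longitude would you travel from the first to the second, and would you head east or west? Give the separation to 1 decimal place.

Raw difference: -135.0 − 148.1 = -283.1°.
Normalise into (−180°, 180°]: -283.1° + 360° = 76.9°.
Positive ⇒ the second point lies to the east; separation 76.9°.

76.9° east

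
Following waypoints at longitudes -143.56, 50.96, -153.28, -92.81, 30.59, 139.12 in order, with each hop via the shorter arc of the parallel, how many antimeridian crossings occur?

2

Leg 1: -143.56° → +50.96°, shortest Δλ = -165.48° (west) — crosses 180°.
Leg 2: +50.96° → -153.28°, shortest Δλ = 155.76° (east) — crosses 180°.
Leg 3: -153.28° → -92.81°, shortest Δλ = 60.47° (east) — does not cross 180°.
Leg 4: -92.81° → +30.59°, shortest Δλ = 123.4° (east) — does not cross 180°.
Leg 5: +30.59° → +139.12°, shortest Δλ = 108.53° (east) — does not cross 180°.
Total crossings: 2.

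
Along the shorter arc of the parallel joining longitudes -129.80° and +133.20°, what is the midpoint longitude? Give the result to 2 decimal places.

Signed shortest Δλ from -129.80° to +133.20° is -97.00°.
Midpoint longitude = -129.80° + (-97.00°)/2 = -129.80° − 48.50° = -178.30°.
(The naïve average (-129.80 + +133.20)/2 = 1.7° is on the wrong side of the globe.)

-178.30°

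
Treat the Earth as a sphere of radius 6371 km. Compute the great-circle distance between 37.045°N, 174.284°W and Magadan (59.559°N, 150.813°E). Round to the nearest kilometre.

Δλ = 150.813 − -174.284 = 325.097°; wrapped into (−180°, 180°]: -34.903°.
Δφ = 59.559 − 37.045 = 22.514°.
a = sin²(Δφ/2) + cos φ₁ · cos φ₂ · sin²(Δλ/2) = 0.074477.
c = 2·atan2(√a, √(1−a)) = 0.55282 rad → d = 6371·c ≈ 3522.04 km.

3522 km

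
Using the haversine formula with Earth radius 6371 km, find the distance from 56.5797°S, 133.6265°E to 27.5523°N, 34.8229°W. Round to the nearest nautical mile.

8996 nmi

Δλ = -34.8229 − 133.6265 = -168.4494°.
Δφ = 27.5523 − -56.5797 = 84.1320°.
a = sin²(Δφ/2) + cos φ₁ · cos φ₂ · sin²(Δλ/2) = 0.932249.
c = 2·atan2(√a, √(1−a)) = 2.61495 rad → d = 6371·c ≈ 16659.84 km ≈ 8995.59 nmi.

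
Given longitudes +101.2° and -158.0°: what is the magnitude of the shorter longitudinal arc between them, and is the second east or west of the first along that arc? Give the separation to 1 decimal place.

Raw difference: -158.0 − 101.2 = -259.2°.
Normalise into (−180°, 180°]: -259.2° + 360° = 100.8°.
Positive ⇒ the second point lies to the east; separation 100.8°.

100.8° east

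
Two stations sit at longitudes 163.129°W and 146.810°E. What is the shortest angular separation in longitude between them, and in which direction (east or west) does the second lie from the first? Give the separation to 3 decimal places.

Raw difference: 146.810 − -163.129 = 309.939°.
Normalise into (−180°, 180°]: 309.939° − 360° = -50.061°.
Negative ⇒ the second point lies to the west; separation 50.061°.

50.061° west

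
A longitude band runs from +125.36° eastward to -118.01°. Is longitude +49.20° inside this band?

Band width going east from +125.36° to -118.01°: ((-118.01 − 125.36) mod 360) = 116.63°.
Offset of +49.20° east of the west edge: ((49.20 − 125.36) mod 360) = 283.84°.
283.84° > 116.63° ⇒ outside.

No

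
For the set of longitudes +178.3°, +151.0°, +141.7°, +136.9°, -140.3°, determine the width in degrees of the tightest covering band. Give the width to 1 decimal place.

Sort the longitudes: -140.3°, +136.9°, +141.7°, +151.0°, +178.3°.
Eastward gaps between consecutive values (wrapping around): 277.2°, 4.8°, 9.3°, 27.3°, 41.4°.
Largest gap = 277.2° ⇒ minimal covering band is its complement: 360° − 277.2° = 82.8°.
Band runs from +136.9° eastward to -140.3°, crossing the antimeridian.

82.8°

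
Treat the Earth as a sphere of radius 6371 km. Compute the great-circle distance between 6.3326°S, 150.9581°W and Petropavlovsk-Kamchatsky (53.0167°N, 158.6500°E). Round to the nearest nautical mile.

Δλ = 158.6500 − -150.9581 = 309.6081°; wrapped into (−180°, 180°]: -50.3919°.
Δφ = 53.0167 − -6.3326 = 59.3493°.
a = sin²(Δφ/2) + cos φ₁ · cos φ₂ · sin²(Δλ/2) = 0.353460.
c = 2·atan2(√a, √(1−a)) = 1.27335 rad → d = 6371·c ≈ 8112.51 km ≈ 4380.41 nmi.

4380 nmi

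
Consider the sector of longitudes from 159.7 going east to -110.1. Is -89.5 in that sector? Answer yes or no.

No

Band width going east from +159.7° to -110.1°: ((-110.1 − 159.7) mod 360) = 90.2°.
Offset of -89.5° east of the west edge: ((-89.5 − 159.7) mod 360) = 110.8°.
110.8° > 90.2° ⇒ outside.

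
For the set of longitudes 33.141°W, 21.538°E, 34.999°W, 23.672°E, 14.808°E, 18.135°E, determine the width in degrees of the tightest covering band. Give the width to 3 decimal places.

58.671°

Sort the longitudes: -34.999°, -33.141°, +14.808°, +18.135°, +21.538°, +23.672°.
Eastward gaps between consecutive values (wrapping around): 1.858°, 47.949°, 3.327°, 3.403°, 2.134°, 301.329°.
Largest gap = 301.329° ⇒ minimal covering band is its complement: 360° − 301.329° = 58.671°.
Band runs from -34.999° eastward to +23.672°.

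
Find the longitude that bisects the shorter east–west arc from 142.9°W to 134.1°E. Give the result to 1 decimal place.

175.6°E

Signed shortest Δλ from -142.9° to +134.1° is -83.0°.
Midpoint longitude = -142.9° + (-83.0°)/2 = -142.9° − 41.5° = -184.4°.
Normalise into (−180°, 180°]: +175.6°.
(The naïve average (-142.9 + +134.1)/2 = -4.4° is on the wrong side of the globe.)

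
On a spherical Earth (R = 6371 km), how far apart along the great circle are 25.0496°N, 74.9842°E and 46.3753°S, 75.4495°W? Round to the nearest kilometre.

16482 km

Δλ = -75.4495 − 74.9842 = -150.4337°.
Δφ = -46.3753 − 25.0496 = -71.4249°.
a = sin²(Δφ/2) + cos φ₁ · cos φ₂ · sin²(Δλ/2) = 0.925070.
c = 2·atan2(√a, √(1−a)) = 2.58705 rad → d = 6371·c ≈ 16482.07 km.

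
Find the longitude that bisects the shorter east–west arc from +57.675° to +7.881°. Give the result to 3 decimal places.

+32.778°

Signed shortest Δλ from +57.675° to +7.881° is -49.794°.
Midpoint longitude = +57.675° + (-49.794°)/2 = +57.675° − 24.897° = +32.778°.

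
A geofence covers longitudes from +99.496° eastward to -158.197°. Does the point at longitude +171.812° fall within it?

Yes

Band width going east from +99.496° to -158.197°: ((-158.197 − 99.496) mod 360) = 102.307°.
Offset of +171.812° east of the west edge: ((171.812 − 99.496) mod 360) = 72.316°.
72.316° ≤ 102.307° ⇒ inside.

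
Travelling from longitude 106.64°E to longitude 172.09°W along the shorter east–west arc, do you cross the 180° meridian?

Yes

Naïve |-172.09 − 106.64| = 278.73° > 180°, so the shorter arc goes the other way round — across 180°.
Signed shortest Δλ = ((-172.09 − 106.64 + 180) mod 360) − 180 = 81.27°.
Going east by 81.27° from +106.64° passes through 180° before reaching -172.09°.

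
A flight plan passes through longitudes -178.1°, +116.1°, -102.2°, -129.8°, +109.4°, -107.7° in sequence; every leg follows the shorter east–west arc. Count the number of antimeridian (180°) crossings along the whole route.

Leg 1: -178.1° → +116.1°, shortest Δλ = -65.8° (west) — crosses 180°.
Leg 2: +116.1° → -102.2°, shortest Δλ = 141.7° (east) — crosses 180°.
Leg 3: -102.2° → -129.8°, shortest Δλ = -27.6° (west) — does not cross 180°.
Leg 4: -129.8° → +109.4°, shortest Δλ = -120.8° (west) — crosses 180°.
Leg 5: +109.4° → -107.7°, shortest Δλ = 142.9° (east) — crosses 180°.
Total crossings: 4.

4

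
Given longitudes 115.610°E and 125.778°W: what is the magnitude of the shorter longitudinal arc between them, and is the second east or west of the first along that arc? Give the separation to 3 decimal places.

118.612° east

Raw difference: -125.778 − 115.610 = -241.388°.
Normalise into (−180°, 180°]: -241.388° + 360° = 118.612°.
Positive ⇒ the second point lies to the east; separation 118.612°.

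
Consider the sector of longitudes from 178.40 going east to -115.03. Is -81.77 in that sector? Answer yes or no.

No

Band width going east from +178.40° to -115.03°: ((-115.03 − 178.40) mod 360) = 66.57°.
Offset of -81.77° east of the west edge: ((-81.77 − 178.40) mod 360) = 99.83°.
99.83° > 66.57° ⇒ outside.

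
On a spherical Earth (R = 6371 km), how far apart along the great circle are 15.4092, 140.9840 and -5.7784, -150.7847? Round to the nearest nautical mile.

Δλ = -150.7847 − 140.9840 = -291.7687°; wrapped into (−180°, 180°]: 68.2313°.
Δφ = -5.7784 − 15.4092 = -21.1876°.
a = sin²(Δφ/2) + cos φ₁ · cos φ₂ · sin²(Δλ/2) = 0.335520.
c = 2·atan2(√a, √(1−a)) = 1.23559 rad → d = 6371·c ≈ 7871.97 km ≈ 4250.52 nmi.

4251 nmi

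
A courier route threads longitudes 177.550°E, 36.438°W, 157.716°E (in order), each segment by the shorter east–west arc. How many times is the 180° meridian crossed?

2

Leg 1: +177.550° → -36.438°, shortest Δλ = 146.012° (east) — crosses 180°.
Leg 2: -36.438° → +157.716°, shortest Δλ = -165.846° (west) — crosses 180°.
Total crossings: 2.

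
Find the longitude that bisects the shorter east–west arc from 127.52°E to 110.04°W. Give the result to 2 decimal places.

171.26°W

Signed shortest Δλ from +127.52° to -110.04° is +122.44°.
Midpoint longitude = +127.52° + (+122.44°)/2 = +127.52° + 61.22° = +188.74°.
Normalise into (−180°, 180°]: -171.26°.
(The naïve average (+127.52 + -110.04)/2 = 8.74° is on the wrong side of the globe.)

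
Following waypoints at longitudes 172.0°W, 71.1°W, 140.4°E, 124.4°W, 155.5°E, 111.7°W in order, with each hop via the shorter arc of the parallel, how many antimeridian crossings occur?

4

Leg 1: -172.0° → -71.1°, shortest Δλ = 100.9° (east) — does not cross 180°.
Leg 2: -71.1° → +140.4°, shortest Δλ = -148.5° (west) — crosses 180°.
Leg 3: +140.4° → -124.4°, shortest Δλ = 95.2° (east) — crosses 180°.
Leg 4: -124.4° → +155.5°, shortest Δλ = -80.1° (west) — crosses 180°.
Leg 5: +155.5° → -111.7°, shortest Δλ = 92.8° (east) — crosses 180°.
Total crossings: 4.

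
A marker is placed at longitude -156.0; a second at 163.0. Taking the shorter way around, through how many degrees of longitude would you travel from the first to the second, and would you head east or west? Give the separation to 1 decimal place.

Raw difference: 163.0 − -156.0 = 319.0°.
Normalise into (−180°, 180°]: 319.0° − 360° = -41.0°.
Negative ⇒ the second point lies to the west; separation 41.0°.

41.0° west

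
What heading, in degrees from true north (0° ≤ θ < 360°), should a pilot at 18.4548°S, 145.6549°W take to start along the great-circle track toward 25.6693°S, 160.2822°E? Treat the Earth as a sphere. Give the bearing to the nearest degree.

252°

Δλ = 160.2822 − -145.6549 = 305.9371°; wrapped into (−180°, 180°]: -54.0629°.
θ = atan2( sin Δλ · cos φ₂ , cos φ₁ · sin φ₂ − sin φ₁ · cos φ₂ · cos Δλ )
  = atan2(-0.72976, -0.24345) = -108.449° → normalised to [0°, 360°): 251.551°.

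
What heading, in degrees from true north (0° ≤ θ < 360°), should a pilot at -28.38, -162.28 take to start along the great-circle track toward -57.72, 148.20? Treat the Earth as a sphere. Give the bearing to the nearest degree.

Δλ = 148.20 − -162.28 = 310.48°; wrapped into (−180°, 180°]: -49.52°.
θ = atan2( sin Δλ · cos φ₂ , cos φ₁ · sin φ₂ − sin φ₁ · cos φ₂ · cos Δλ )
  = atan2(-0.40622, -0.57904) = -144.949° → normalised to [0°, 360°): 215.051°.

215°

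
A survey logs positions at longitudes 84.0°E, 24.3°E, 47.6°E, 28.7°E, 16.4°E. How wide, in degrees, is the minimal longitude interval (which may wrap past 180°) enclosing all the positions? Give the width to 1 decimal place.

Sort the longitudes: +16.4°, +24.3°, +28.7°, +47.6°, +84.0°.
Eastward gaps between consecutive values (wrapping around): 7.9°, 4.4°, 18.9°, 36.4°, 292.4°.
Largest gap = 292.4° ⇒ minimal covering band is its complement: 360° − 292.4° = 67.6°.
Band runs from +16.4° eastward to +84.0°.

67.6°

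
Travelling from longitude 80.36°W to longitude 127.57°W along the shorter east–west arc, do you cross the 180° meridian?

No

Signed shortest Δλ = ((-127.57 − -80.36 + 180) mod 360) − 180 = -47.21°.
Going west by 47.21° from -80.36° reaches -127.57° without touching 180°.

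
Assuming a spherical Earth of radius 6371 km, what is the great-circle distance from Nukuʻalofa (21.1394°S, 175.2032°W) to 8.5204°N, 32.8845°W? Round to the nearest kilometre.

Δλ = -32.8845 − -175.2032 = 142.3187°.
Δφ = 8.5204 − -21.1394 = 29.6598°.
a = sin²(Δφ/2) + cos φ₁ · cos φ₂ · sin²(Δλ/2) = 0.891725.
c = 2·atan2(√a, √(1−a)) = 2.47100 rad → d = 6371·c ≈ 15742.71 km.

15743 km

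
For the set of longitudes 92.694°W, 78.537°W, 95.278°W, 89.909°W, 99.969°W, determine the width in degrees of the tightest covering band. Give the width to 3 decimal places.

21.432°

Sort the longitudes: -99.969°, -95.278°, -92.694°, -89.909°, -78.537°.
Eastward gaps between consecutive values (wrapping around): 4.691°, 2.584°, 2.785°, 11.372°, 338.568°.
Largest gap = 338.568° ⇒ minimal covering band is its complement: 360° − 338.568° = 21.432°.
Band runs from -99.969° eastward to -78.537°.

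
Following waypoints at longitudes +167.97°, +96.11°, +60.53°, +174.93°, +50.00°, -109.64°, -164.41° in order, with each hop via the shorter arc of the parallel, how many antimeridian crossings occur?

0

Leg 1: +167.97° → +96.11°, shortest Δλ = -71.86° (west) — does not cross 180°.
Leg 2: +96.11° → +60.53°, shortest Δλ = -35.58° (west) — does not cross 180°.
Leg 3: +60.53° → +174.93°, shortest Δλ = 114.4° (east) — does not cross 180°.
Leg 4: +174.93° → +50.00°, shortest Δλ = -124.93° (west) — does not cross 180°.
Leg 5: +50.00° → -109.64°, shortest Δλ = -159.64° (west) — does not cross 180°.
Leg 6: -109.64° → -164.41°, shortest Δλ = -54.77° (west) — does not cross 180°.
Total crossings: 0.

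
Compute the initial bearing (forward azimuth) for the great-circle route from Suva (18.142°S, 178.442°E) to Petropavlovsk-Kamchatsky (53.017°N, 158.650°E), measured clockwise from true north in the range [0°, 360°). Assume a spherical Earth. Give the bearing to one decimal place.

347.7°

Δλ = 158.650 − 178.442 = -19.792°.
θ = atan2( sin Δλ · cos φ₂ , cos φ₁ · sin φ₂ − sin φ₁ · cos φ₂ · cos Δλ )
  = atan2(-0.20370, 0.93535) = -12.286° → normalised to [0°, 360°): 347.714°.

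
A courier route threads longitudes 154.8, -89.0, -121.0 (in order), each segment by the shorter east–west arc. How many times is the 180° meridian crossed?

Leg 1: +154.8° → -89.0°, shortest Δλ = 116.2° (east) — crosses 180°.
Leg 2: -89.0° → -121.0°, shortest Δλ = -32.0° (west) — does not cross 180°.
Total crossings: 1.

1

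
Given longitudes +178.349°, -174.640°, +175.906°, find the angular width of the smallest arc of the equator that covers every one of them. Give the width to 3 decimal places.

Sort the longitudes: -174.640°, +175.906°, +178.349°.
Eastward gaps between consecutive values (wrapping around): 350.546°, 2.443°, 7.011°.
Largest gap = 350.546° ⇒ minimal covering band is its complement: 360° − 350.546° = 9.454°.
Band runs from +175.906° eastward to -174.640°, crossing the antimeridian.

9.454°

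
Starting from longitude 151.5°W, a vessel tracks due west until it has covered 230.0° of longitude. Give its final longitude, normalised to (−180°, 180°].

Start at -151.5°; shift −230.0° → -381.5°.
-381.5° lies outside (−180°, 180°]; add 360° → -21.5°.

21.5°W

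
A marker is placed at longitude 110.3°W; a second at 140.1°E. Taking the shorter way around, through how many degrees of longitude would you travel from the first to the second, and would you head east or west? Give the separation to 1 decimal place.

109.6° west

Raw difference: 140.1 − -110.3 = 250.4°.
Normalise into (−180°, 180°]: 250.4° − 360° = -109.6°.
Negative ⇒ the second point lies to the west; separation 109.6°.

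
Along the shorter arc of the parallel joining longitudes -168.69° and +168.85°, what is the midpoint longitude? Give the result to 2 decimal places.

Signed shortest Δλ from -168.69° to +168.85° is -22.46°.
Midpoint longitude = -168.69° + (-22.46°)/2 = -168.69° − 11.23° = -179.92°.
(The naïve average (-168.69 + +168.85)/2 = 0.08° is on the wrong side of the globe.)

-179.92°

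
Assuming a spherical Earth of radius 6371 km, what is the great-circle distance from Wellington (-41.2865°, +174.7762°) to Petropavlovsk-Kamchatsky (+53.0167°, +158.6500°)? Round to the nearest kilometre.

10600 km

Δλ = 158.6500 − 174.7762 = -16.1262°.
Δφ = 53.0167 − -41.2865 = 94.3032°.
a = sin²(Δφ/2) + cos φ₁ · cos φ₂ · sin²(Δλ/2) = 0.546411.
c = 2·atan2(√a, √(1−a)) = 1.66375 rad → d = 6371·c ≈ 10599.76 km.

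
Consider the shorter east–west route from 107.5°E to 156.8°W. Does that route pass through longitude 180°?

Yes

Naïve |-156.8 − 107.5| = 264.3° > 180°, so the shorter arc goes the other way round — across 180°.
Signed shortest Δλ = ((-156.8 − 107.5 + 180) mod 360) − 180 = 95.7°.
Going east by 95.7° from +107.5° passes through 180° before reaching -156.8°.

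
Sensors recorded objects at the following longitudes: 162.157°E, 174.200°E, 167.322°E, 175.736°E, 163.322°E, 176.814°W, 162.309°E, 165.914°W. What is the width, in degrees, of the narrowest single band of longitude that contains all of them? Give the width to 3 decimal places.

31.929°

Sort the longitudes: -176.814°, -165.914°, +162.157°, +162.309°, +163.322°, +167.322°, +174.200°, +175.736°.
Eastward gaps between consecutive values (wrapping around): 10.900°, 328.071°, 0.152°, 1.013°, 4.000°, 6.878°, 1.536°, 7.450°.
Largest gap = 328.071° ⇒ minimal covering band is its complement: 360° − 328.071° = 31.929°.
Band runs from +162.157° eastward to -165.914°, crossing the antimeridian.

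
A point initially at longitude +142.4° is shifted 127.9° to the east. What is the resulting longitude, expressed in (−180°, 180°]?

-89.7°

Start at +142.4°; shift +127.9° → +270.3°.
+270.3° lies outside (−180°, 180°]; subtract 360° → -89.7°.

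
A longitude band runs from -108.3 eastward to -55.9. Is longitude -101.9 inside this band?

Yes

Band width going east from -108.3° to -55.9°: ((-55.9 − -108.3) mod 360) = 52.4°.
Offset of -101.9° east of the west edge: ((-101.9 − -108.3) mod 360) = 6.4°.
6.4° ≤ 52.4° ⇒ inside.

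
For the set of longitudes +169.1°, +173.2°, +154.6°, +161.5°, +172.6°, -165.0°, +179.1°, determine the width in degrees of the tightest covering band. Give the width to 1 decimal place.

40.4°

Sort the longitudes: -165.0°, +154.6°, +161.5°, +169.1°, +172.6°, +173.2°, +179.1°.
Eastward gaps between consecutive values (wrapping around): 319.6°, 6.9°, 7.6°, 3.5°, 0.6°, 5.9°, 15.9°.
Largest gap = 319.6° ⇒ minimal covering band is its complement: 360° − 319.6° = 40.4°.
Band runs from +154.6° eastward to -165.0°, crossing the antimeridian.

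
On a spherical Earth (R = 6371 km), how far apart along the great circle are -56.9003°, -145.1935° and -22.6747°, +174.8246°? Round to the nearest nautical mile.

Δλ = 174.8246 − -145.1935 = 320.0181°; wrapped into (−180°, 180°]: -39.9819°.
Δφ = -22.6747 − -56.9003 = 34.2256°.
a = sin²(Δφ/2) + cos φ₁ · cos φ₂ · sin²(Δλ/2) = 0.145478.
c = 2·atan2(√a, √(1−a)) = 0.78265 rad → d = 6371·c ≈ 4986.29 km ≈ 2692.38 nmi.

2692 nmi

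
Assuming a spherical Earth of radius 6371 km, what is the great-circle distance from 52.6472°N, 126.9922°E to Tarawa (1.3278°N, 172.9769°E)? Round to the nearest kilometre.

7106 km

Δλ = 172.9769 − 126.9922 = 45.9847°.
Δφ = 1.3278 − 52.6472 = -51.3194°.
a = sin²(Δφ/2) + cos φ₁ · cos φ₂ · sin²(Δλ/2) = 0.280056.
c = 2·atan2(√a, √(1−a)) = 1.11532 rad → d = 6371·c ≈ 7105.72 km.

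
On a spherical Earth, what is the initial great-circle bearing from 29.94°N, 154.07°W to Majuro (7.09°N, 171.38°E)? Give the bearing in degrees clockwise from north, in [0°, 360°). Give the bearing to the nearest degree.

Δλ = 171.38 − -154.07 = 325.45°; wrapped into (−180°, 180°]: -34.55°.
θ = atan2( sin Δλ · cos φ₂ , cos φ₁ · sin φ₂ − sin φ₁ · cos φ₂ · cos Δλ )
  = atan2(-0.56279, -0.30097) = -118.137° → normalised to [0°, 360°): 241.863°.

242°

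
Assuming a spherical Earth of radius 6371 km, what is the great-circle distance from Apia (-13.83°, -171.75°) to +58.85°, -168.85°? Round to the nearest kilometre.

Δλ = -168.85 − -171.75 = 2.90°.
Δφ = 58.85 − -13.83 = 72.68°.
a = sin²(Δφ/2) + cos φ₁ · cos φ₂ · sin²(Δλ/2) = 0.351468.
c = 2·atan2(√a, √(1−a)) = 1.26918 rad → d = 6371·c ≈ 8085.94 km.

8086 km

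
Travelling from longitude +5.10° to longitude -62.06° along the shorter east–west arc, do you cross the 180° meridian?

Signed shortest Δλ = ((-62.06 − 5.10 + 180) mod 360) − 180 = -67.16°.
Going west by 67.16° from +5.10° reaches -62.06° without touching 180°.

No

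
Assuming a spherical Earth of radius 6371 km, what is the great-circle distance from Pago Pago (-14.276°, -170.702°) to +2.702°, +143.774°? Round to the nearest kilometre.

5359 km

Δλ = 143.774 − -170.702 = 314.476°; wrapped into (−180°, 180°]: -45.524°.
Δφ = 2.702 − -14.276 = 16.978°.
a = sin²(Δφ/2) + cos φ₁ · cos φ₂ · sin²(Δλ/2) = 0.166702.
c = 2·atan2(√a, √(1−a)) = 0.84116 rad → d = 6371·c ≈ 5359.06 km.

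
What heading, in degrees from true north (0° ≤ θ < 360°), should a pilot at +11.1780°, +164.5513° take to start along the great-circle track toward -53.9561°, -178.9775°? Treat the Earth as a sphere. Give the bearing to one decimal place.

169.5°

Δλ = -178.9775 − 164.5513 = -343.5288°; wrapped into (−180°, 180°]: 16.4712°.
θ = atan2( sin Δλ · cos φ₂ , cos φ₁ · sin φ₂ − sin φ₁ · cos φ₂ · cos Δλ )
  = atan2(0.16683, -0.90261) = 169.528° → normalised to [0°, 360°): 169.528°.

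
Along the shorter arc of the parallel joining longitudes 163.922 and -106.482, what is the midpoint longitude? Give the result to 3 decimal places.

Signed shortest Δλ from +163.922° to -106.482° is +89.596°.
Midpoint longitude = +163.922° + (+89.596°)/2 = +163.922° + 44.798° = +208.720°.
Normalise into (−180°, 180°]: -151.280°.
(The naïve average (+163.922 + -106.482)/2 = 28.72° is on the wrong side of the globe.)

-151.280°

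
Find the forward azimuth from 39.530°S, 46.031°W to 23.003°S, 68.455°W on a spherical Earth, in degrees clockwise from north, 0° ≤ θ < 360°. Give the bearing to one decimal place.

Δλ = -68.455 − -46.031 = -22.424°.
θ = atan2( sin Δλ · cos φ₂ , cos φ₁ · sin φ₂ − sin φ₁ · cos φ₂ · cos Δλ )
  = atan2(-0.35113, 0.24017) = -55.628° → normalised to [0°, 360°): 304.372°.

304.4°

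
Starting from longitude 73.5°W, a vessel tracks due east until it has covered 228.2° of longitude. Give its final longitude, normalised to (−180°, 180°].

154.7°E

Start at -73.5°; shift +228.2° → +154.7°.
+154.7° already lies in (−180°, 180°].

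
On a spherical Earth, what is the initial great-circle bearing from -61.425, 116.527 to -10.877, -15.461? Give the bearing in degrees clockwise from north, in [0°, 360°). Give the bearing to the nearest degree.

Δλ = -15.461 − 116.527 = -131.988°.
θ = atan2( sin Δλ · cos φ₂ , cos φ₁ · sin φ₂ − sin φ₁ · cos φ₂ · cos Δλ )
  = atan2(-0.72993, -0.66719) = -132.429° → normalised to [0°, 360°): 227.571°.

228°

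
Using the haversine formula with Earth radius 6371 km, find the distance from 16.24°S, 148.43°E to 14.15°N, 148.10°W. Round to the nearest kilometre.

7747 km

Δλ = -148.10 − 148.43 = -296.53°; wrapped into (−180°, 180°]: 63.47°.
Δφ = 14.15 − -16.24 = 30.39°.
a = sin²(Δφ/2) + cos φ₁ · cos φ₂ · sin²(Δλ/2) = 0.326267.
c = 2·atan2(√a, √(1−a)) = 1.21593 rad → d = 6371·c ≈ 7746.68 km.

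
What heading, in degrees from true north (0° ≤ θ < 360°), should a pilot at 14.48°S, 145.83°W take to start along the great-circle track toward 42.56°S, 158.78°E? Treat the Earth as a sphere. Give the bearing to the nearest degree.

Δλ = 158.78 − -145.83 = 304.61°; wrapped into (−180°, 180°]: -55.39°.
θ = atan2( sin Δλ · cos φ₂ , cos φ₁ · sin φ₂ − sin φ₁ · cos φ₂ · cos Δλ )
  = atan2(-0.60622, -0.55027) = -132.230° → normalised to [0°, 360°): 227.770°.

228°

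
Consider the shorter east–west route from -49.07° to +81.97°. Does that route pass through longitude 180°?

Signed shortest Δλ = ((81.97 − -49.07 + 180) mod 360) − 180 = 131.04°.
Going east by 131.04° from -49.07° reaches +81.97° without touching 180°.

No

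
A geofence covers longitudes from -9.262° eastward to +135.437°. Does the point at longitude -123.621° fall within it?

No

Band width going east from -9.262° to +135.437°: ((135.437 − -9.262) mod 360) = 144.699°.
Offset of -123.621° east of the west edge: ((-123.621 − -9.262) mod 360) = 245.641°.
245.641° > 144.699° ⇒ outside.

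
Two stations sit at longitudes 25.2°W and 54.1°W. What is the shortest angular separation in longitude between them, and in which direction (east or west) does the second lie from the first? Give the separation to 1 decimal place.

28.9° west

Raw difference: -54.1 − -25.2 = -28.9°.
Normalise into (−180°, 180°]: -28.9° stays -28.9°.
Negative ⇒ the second point lies to the west; separation 28.9°.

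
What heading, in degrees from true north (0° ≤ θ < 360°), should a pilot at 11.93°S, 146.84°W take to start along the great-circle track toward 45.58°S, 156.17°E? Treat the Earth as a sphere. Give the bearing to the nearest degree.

Δλ = 156.17 − -146.84 = 303.01°; wrapped into (−180°, 180°]: -56.99°.
θ = atan2( sin Δλ · cos φ₂ , cos φ₁ · sin φ₂ − sin φ₁ · cos φ₂ · cos Δλ )
  = atan2(-0.58693, -0.61998) = -136.569° → normalised to [0°, 360°): 223.431°.

223°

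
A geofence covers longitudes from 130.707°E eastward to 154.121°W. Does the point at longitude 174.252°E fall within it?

Band width going east from +130.707° to -154.121°: ((-154.121 − 130.707) mod 360) = 75.172°.
Offset of +174.252° east of the west edge: ((174.252 − 130.707) mod 360) = 43.545°.
43.545° ≤ 75.172° ⇒ inside.

Yes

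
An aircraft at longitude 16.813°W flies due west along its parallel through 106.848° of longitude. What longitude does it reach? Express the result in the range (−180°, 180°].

Start at -16.813°; shift −106.848° → -123.661°.
-123.661° already lies in (−180°, 180°].

123.661°W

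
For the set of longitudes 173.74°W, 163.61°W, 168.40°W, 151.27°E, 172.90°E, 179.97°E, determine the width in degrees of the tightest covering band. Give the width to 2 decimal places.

45.12°

Sort the longitudes: -173.74°, -168.40°, -163.61°, +151.27°, +172.90°, +179.97°.
Eastward gaps between consecutive values (wrapping around): 5.34°, 4.79°, 314.88°, 21.63°, 7.07°, 6.29°.
Largest gap = 314.88° ⇒ minimal covering band is its complement: 360° − 314.88° = 45.12°.
Band runs from +151.27° eastward to -163.61°, crossing the antimeridian.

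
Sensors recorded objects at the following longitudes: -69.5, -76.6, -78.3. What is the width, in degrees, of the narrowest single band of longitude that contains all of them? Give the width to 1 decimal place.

Sort the longitudes: -78.3°, -76.6°, -69.5°.
Eastward gaps between consecutive values (wrapping around): 1.7°, 7.1°, 351.2°.
Largest gap = 351.2° ⇒ minimal covering band is its complement: 360° − 351.2° = 8.8°.
Band runs from -78.3° eastward to -69.5°.

8.8°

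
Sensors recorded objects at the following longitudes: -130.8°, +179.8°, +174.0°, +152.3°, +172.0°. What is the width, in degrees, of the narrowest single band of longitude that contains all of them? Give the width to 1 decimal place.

76.9°

Sort the longitudes: -130.8°, +152.3°, +172.0°, +174.0°, +179.8°.
Eastward gaps between consecutive values (wrapping around): 283.1°, 19.7°, 2.0°, 5.8°, 49.4°.
Largest gap = 283.1° ⇒ minimal covering band is its complement: 360° − 283.1° = 76.9°.
Band runs from +152.3° eastward to -130.8°, crossing the antimeridian.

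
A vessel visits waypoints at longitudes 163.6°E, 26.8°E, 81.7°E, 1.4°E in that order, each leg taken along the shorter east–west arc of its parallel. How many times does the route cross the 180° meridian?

Leg 1: +163.6° → +26.8°, shortest Δλ = -136.8° (west) — does not cross 180°.
Leg 2: +26.8° → +81.7°, shortest Δλ = 54.9° (east) — does not cross 180°.
Leg 3: +81.7° → +1.4°, shortest Δλ = -80.3° (west) — does not cross 180°.
Total crossings: 0.

0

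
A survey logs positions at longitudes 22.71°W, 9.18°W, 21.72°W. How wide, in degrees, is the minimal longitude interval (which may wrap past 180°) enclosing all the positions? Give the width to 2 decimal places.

13.53°

Sort the longitudes: -22.71°, -21.72°, -9.18°.
Eastward gaps between consecutive values (wrapping around): 0.99°, 12.54°, 346.47°.
Largest gap = 346.47° ⇒ minimal covering band is its complement: 360° − 346.47° = 13.53°.
Band runs from -22.71° eastward to -9.18°.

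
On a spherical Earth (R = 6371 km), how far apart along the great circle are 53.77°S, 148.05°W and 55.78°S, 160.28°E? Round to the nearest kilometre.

Δλ = 160.28 − -148.05 = 308.33°; wrapped into (−180°, 180°]: -51.67°.
Δφ = -55.78 − -53.77 = -2.01°.
a = sin²(Δφ/2) + cos φ₁ · cos φ₂ · sin²(Δλ/2) = 0.063428.
c = 2·atan2(√a, √(1−a)) = 0.50918 rad → d = 6371·c ≈ 3243.99 km.

3244 km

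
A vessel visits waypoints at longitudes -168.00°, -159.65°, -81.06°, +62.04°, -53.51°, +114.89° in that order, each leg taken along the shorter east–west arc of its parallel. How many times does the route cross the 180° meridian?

Leg 1: -168.00° → -159.65°, shortest Δλ = 8.35° (east) — does not cross 180°.
Leg 2: -159.65° → -81.06°, shortest Δλ = 78.59° (east) — does not cross 180°.
Leg 3: -81.06° → +62.04°, shortest Δλ = 143.1° (east) — does not cross 180°.
Leg 4: +62.04° → -53.51°, shortest Δλ = -115.55° (west) — does not cross 180°.
Leg 5: -53.51° → +114.89°, shortest Δλ = 168.4° (east) — does not cross 180°.
Total crossings: 0.

0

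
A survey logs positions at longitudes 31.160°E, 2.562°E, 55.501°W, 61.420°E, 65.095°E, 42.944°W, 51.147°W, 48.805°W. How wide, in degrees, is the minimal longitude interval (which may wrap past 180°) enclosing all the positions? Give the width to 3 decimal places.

Sort the longitudes: -55.501°, -51.147°, -48.805°, -42.944°, +2.562°, +31.160°, +61.420°, +65.095°.
Eastward gaps between consecutive values (wrapping around): 4.354°, 2.342°, 5.861°, 45.506°, 28.598°, 30.260°, 3.675°, 239.404°.
Largest gap = 239.404° ⇒ minimal covering band is its complement: 360° − 239.404° = 120.596°.
Band runs from -55.501° eastward to +65.095°.

120.596°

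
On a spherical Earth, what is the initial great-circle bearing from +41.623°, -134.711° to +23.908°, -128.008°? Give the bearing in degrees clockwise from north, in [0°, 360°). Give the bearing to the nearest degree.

Δλ = -128.008 − -134.711 = 6.703°.
θ = atan2( sin Δλ · cos φ₂ , cos φ₁ · sin φ₂ − sin φ₁ · cos φ₂ · cos Δλ )
  = atan2(0.10671, -0.30013) = 160.428° → normalised to [0°, 360°): 160.428°.

160°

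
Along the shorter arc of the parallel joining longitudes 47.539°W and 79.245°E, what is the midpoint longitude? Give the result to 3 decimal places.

15.853°E

Signed shortest Δλ from -47.539° to +79.245° is +126.784°.
Midpoint longitude = -47.539° + (+126.784°)/2 = -47.539° + 63.392° = +15.853°.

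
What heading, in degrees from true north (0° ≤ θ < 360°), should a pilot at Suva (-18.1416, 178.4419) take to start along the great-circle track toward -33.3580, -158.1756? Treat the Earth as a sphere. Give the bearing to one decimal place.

Δλ = -158.1756 − 178.4419 = -336.6175°; wrapped into (−180°, 180°]: 23.3825°.
θ = atan2( sin Δλ · cos φ₂ , cos φ₁ · sin φ₂ − sin φ₁ · cos φ₂ · cos Δλ )
  = atan2(0.33148, -0.28382) = 130.571° → normalised to [0°, 360°): 130.571°.

130.6°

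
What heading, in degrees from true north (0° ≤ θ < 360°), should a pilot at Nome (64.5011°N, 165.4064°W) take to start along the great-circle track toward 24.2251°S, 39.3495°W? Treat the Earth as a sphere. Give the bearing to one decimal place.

Δλ = -39.3495 − -165.4064 = 126.0569°.
θ = atan2( sin Δλ · cos φ₂ , cos φ₁ · sin φ₂ − sin φ₁ · cos φ₂ · cos Δλ )
  = atan2(0.73724, 0.30783) = 67.337° → normalised to [0°, 360°): 67.337°.

67.3°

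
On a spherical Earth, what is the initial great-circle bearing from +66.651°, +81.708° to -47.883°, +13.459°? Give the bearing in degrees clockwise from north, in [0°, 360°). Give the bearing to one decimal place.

230.0°

Δλ = 13.459 − 81.708 = -68.249°.
θ = atan2( sin Δλ · cos φ₂ , cos φ₁ · sin φ₂ − sin φ₁ · cos φ₂ · cos Δλ )
  = atan2(-0.62290, -0.52216) = -129.972° → normalised to [0°, 360°): 230.028°.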